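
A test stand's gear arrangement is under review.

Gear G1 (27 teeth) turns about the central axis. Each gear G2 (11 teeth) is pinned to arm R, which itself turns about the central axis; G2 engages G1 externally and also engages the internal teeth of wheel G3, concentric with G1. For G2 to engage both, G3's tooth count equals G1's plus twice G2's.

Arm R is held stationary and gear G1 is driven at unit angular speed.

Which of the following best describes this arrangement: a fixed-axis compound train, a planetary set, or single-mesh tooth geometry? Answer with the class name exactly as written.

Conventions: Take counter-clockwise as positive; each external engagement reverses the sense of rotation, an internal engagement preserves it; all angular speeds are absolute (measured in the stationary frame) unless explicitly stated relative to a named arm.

class = planetary set [G3 = 27+2·11 = 49; Willis about the carrier]
classification: planetary set

planetary set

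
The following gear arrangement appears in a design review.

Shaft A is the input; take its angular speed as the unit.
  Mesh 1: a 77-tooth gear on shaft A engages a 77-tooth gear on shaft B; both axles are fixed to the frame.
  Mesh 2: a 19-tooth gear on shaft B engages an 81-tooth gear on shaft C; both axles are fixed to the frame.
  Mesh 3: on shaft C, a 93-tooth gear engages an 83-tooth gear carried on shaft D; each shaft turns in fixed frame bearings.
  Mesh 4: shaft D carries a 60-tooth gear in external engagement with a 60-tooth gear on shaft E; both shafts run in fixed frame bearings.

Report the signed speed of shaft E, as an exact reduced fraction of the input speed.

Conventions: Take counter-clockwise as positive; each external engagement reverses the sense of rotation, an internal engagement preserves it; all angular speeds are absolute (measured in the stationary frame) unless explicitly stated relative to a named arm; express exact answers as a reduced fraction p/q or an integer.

4-mesh fixed-axis compound train (all bearings frame-fixed)
mesh 1 [77T→77T]: |ω|/ω_in = 1×77/77 = 1, sense flips to −
mesh 2 [19T→81T]: |ω|/ω_in = 1×19/81 = 19/81, sense flips to +
mesh 3 [93T→83T]: |ω|/ω_in = (19/81)×93/83 = 589/2241, sense flips to −
mesh 4 [60T→60T]: |ω|/ω_in = (589/2241)×60/60 = 589/2241, sense flips to +
signed output speed (× input speed) = 589/2241

589/2241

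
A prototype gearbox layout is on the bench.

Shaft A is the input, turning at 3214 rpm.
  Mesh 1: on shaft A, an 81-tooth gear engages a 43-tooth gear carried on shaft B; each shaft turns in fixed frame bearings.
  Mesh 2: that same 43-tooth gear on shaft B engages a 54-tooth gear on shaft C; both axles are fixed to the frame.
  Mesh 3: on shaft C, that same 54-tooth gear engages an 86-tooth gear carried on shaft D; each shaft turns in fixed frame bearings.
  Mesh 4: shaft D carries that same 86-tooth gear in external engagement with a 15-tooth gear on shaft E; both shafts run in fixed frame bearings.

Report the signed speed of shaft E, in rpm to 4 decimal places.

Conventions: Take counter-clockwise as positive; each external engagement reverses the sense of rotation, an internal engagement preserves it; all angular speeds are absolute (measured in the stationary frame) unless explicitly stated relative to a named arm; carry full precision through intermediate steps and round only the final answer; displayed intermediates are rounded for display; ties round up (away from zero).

+17355.6000 rpm

recognized (5 fixed axles, 4 meshes): fixed-axis compound train
mesh 1 [81T→43T]: ω = 3214.0000×81/43 = 6054.2791 rpm, sense flips to −
mesh 2 [43T→54T]: ω = 6054.2791×43/54 = 4821.0000 rpm, sense flips to +
mesh 3 [54T→86T]: ω = 4821.0000×54/86 = 3027.1395 rpm, sense flips to −
mesh 4 [86T→15T]: ω = 3027.1395×86/15 = 17355.6000 rpm, sense flips to +
signed output speed = +17355.6000 rpm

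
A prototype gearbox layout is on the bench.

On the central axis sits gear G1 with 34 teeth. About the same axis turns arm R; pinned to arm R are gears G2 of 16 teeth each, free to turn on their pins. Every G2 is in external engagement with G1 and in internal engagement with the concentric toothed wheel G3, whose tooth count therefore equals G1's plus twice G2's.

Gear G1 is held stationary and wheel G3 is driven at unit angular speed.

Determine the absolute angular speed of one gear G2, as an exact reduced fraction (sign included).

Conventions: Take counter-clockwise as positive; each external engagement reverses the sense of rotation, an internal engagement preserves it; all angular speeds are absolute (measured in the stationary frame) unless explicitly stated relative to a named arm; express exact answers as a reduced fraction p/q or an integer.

recognized (axles ride arm R): planetary set, 34/16/66 teeth
ring teeth: 34 + 2·16 = 66
34(ω_sun−ω_arm) = −66(ω_ring−ω_arm),  ω_sun = 0, ω_ring = 1
34(0−ω_arm) = −66(1−ω_arm)  ⇒  100·ω_arm = 66  ⇒  ω_arm = 33/50
sun–planet mesh: 34·(0−33/50) = −16·(ω_p−ω_arm)  ⇒  ω_p−ω_arm = 561/400
ω_p = 33/50 + 561/400 = 33/16
exact speed ratio = 33/16

33/16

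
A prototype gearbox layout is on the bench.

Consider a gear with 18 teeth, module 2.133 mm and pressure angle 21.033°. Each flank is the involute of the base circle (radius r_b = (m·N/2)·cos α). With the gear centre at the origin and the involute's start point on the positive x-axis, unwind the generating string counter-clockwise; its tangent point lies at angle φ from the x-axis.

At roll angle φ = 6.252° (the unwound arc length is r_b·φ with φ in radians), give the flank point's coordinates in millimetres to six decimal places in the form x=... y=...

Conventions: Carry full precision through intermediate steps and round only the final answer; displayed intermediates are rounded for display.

x=18.024333 y=0.007751

single-mesh involute tooth geometry (18T wheel at module 2.133)
pitch radius r_p = m·N/2 = 2.133·18/2 = 19.197000
base radius r_b = r_p·cos α = 19.197000·cos 21.033° = 17.917978
roll angle φ = 6.252° = 0.10911798 rad
x = r_b·(cos φ + φ·sin φ) = 18.024333
y = r_b·(sin φ − φ·cos φ) = 0.007751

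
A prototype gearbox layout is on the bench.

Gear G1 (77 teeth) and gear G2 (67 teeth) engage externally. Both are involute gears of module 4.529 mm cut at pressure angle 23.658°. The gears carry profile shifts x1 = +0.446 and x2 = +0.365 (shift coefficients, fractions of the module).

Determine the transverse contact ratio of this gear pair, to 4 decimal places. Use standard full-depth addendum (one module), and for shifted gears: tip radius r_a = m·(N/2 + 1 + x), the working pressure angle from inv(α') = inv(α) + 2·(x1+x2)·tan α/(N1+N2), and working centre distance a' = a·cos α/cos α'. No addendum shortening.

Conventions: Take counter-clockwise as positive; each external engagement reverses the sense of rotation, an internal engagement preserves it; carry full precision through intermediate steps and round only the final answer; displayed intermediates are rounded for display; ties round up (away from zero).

topology: single-mesh involute geometry — m = 4.529, 77T/67T pair
base radii: r_b1 = 159.712215, r_b2 = 138.970369
tip radii: r_a1 = 180.915434, r_a2 = 157.903585
inv(α') = inv(23.658°) + 2·(+0.446+0.365)·tan α/(77+67) = 0.03011996  ⇒  α' = 25.03804°
a' = a·cos α / cos α' = 326.0880·cos 23.658°/cos 25.03804° = 329.661902
action lengths: √(r_a1²−r_b1²) = 84.984721, √(r_a2²−r_b2²) = 74.971854
base pitch p_b = π·m·cos α = 13.032486
CR = (84.984721 + 74.971854 − 329.661902·sin 25.03804°)/13.032486 = 1.568166
contact ratio ≈ 1.5682

1.5682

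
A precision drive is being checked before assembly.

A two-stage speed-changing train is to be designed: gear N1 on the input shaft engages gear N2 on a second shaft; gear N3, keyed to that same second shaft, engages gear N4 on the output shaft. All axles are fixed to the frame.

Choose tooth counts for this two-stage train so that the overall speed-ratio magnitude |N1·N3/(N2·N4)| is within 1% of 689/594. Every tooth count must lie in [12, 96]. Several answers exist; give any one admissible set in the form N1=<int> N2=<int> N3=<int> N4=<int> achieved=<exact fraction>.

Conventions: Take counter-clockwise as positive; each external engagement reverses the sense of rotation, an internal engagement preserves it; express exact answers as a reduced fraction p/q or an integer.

N1=13 N2=18 N3=53 N4=33 achieved=689/594

design class (target 689/594): fixed-axis compound train
target = 689/594 in lowest terms: an exact hit needs N1·N3 = k·689 and N2·N4 = k·594 for one integer k, every count in [12, 96]; additionally prefer no 1:1 stage (N1 ≠ N2, N3 ≠ N4)
k = 1: N1·N3 = 689 = 13·53, N2·N4 = 594 = 18·33
achieved = 13·53/(18·33) = 689/594; |achieved − target| = 0 ≤ 689/59400 ✓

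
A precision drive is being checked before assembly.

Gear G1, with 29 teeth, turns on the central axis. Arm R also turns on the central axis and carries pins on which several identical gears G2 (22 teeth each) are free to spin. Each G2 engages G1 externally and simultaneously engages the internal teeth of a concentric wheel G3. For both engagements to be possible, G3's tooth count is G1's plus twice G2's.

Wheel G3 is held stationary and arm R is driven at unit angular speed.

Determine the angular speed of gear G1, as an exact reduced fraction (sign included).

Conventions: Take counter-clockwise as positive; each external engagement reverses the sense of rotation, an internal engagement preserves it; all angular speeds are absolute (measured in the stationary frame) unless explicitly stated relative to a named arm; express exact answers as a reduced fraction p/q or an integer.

102/29

topology: planetary set — G1 29T / G2 22T / G3 73T, arm = carrier (Willis)
ring teeth: 29 + 2·22 = 73
29(ω_sun−ω_arm) = −73(ω_ring−ω_arm),  ω_ring = 0, ω_arm = 1
ω_sun = 1 − (73/29)(0−1) = 102/29
exact speed ratio = 102/29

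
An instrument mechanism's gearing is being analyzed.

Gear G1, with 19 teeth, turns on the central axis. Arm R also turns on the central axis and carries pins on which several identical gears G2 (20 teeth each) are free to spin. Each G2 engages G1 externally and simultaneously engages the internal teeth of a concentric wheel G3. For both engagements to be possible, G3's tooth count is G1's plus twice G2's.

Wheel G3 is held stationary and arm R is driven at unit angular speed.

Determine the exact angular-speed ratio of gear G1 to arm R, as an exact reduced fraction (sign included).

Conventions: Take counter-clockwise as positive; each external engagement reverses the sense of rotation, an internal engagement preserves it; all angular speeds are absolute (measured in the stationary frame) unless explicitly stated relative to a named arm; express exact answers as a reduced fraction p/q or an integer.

78/19

planetary set (19T centre, 20T on arm, 59T internal) — Willis relation
ring teeth: 19 + 2·20 = 59
19(ω_sun−ω_arm) = −59(ω_ring−ω_arm),  ω_ring = 0, ω_arm = 1
ω_sun = 1 − (59/19)(0−1) = 78/19
ω_out/ω_in = 78/19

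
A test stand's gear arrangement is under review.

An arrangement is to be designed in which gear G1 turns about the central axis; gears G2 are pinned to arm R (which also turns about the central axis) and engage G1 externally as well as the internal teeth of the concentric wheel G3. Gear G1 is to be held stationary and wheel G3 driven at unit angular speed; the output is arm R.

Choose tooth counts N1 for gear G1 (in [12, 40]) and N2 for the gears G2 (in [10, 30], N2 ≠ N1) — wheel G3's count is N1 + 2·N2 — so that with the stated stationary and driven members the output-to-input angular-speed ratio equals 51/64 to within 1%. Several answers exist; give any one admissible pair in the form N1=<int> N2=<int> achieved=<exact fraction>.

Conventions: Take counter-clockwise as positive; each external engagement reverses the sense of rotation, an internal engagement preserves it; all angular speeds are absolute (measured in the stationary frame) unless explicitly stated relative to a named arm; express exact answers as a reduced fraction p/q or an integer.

class = planetary set [ratio 51/64 wanted; Willis about the carrier]
Willis with ω_sun = 0: ω_arm/ω_ring = N3/(N1+N3); set equal to 51/64  ⇒  N3/N1 = (51/64)/(1 − 51/64) = 51/13
N3 = N1 + 2·N2  ⇒  N2/N1 = (N3/N1 − 1)/2 = (51/13 − 1)/2 = 19/13
smallest multiple with N1 ≥ 12 and N2 ≥ 10: k = 1  ⇒  N1 = 1·13 = 13, N2 = 1·19 = 19 (N1 ≤ 40, N2 ≤ 30, N2 ≠ N1 ✓), N3 = 13 + 2·19 = 51
check: N3/(N1+N3) with N1 = 13, N3 = 51 gives 51/64; |achieved − target| = 0 ≤ 51/6400 ✓

N1=13 N2=19 achieved=51/64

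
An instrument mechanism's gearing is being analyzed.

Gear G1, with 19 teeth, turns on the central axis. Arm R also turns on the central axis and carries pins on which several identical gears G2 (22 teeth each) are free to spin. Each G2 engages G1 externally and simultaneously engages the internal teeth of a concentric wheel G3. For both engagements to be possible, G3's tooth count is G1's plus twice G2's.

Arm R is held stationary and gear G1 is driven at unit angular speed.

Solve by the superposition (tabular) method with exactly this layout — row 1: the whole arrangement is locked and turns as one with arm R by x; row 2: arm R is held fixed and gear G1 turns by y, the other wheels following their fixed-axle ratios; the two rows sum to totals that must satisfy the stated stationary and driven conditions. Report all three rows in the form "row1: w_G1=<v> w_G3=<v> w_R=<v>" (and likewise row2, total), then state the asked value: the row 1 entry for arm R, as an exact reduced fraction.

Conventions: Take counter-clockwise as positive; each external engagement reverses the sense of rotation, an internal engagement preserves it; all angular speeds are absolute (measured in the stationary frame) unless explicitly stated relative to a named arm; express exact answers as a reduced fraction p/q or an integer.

row1: w_G1=0 w_G3=0 w_R=0
row2: w_G1=1 w_G3=-19/63 w_R=0
total: w_G1=1 w_G3=-19/63 w_R=0
asked value: 0

planetary set (19T centre, 22T on arm, 63T internal) — Willis relation
row 1 (train locked, turned with arm): all members turn x
row 2: sun turns y, ring = −(19/63)·y, arm 0
boundary: total ω_arm = x = 0 and total ω_sun = x + y = 1  ⇒  y = 1, x = 0
row 2 ring = −(19/63)·1 = -19/63
totals (row 1 + row 2): sun 0 + 1 = 1, ring 0 + (-19/63) = -19/63, arm 0 + 0 = 0
asked cell (row1, arm) = 0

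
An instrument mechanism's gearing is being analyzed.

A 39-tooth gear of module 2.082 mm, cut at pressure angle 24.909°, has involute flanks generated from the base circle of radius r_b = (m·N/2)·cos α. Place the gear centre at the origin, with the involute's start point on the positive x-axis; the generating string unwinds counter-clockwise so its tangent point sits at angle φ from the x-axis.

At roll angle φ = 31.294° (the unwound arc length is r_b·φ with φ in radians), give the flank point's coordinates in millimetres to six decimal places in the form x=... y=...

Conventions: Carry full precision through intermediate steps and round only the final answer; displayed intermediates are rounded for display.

topology: single-mesh involute geometry — m = 2.082, N = 39
pitch radius r_p = m·N/2 = 2.082·39/2 = 40.599000
base radius r_b = r_p·cos α = 40.599000·cos 24.909° = 36.822394
roll angle φ = 31.294° = 0.54618334 rad
x = r_b·(cos φ + φ·sin φ) = 41.911877
y = r_b·(sin φ − φ·cos φ) = 1.940862

x=41.911877 y=1.940862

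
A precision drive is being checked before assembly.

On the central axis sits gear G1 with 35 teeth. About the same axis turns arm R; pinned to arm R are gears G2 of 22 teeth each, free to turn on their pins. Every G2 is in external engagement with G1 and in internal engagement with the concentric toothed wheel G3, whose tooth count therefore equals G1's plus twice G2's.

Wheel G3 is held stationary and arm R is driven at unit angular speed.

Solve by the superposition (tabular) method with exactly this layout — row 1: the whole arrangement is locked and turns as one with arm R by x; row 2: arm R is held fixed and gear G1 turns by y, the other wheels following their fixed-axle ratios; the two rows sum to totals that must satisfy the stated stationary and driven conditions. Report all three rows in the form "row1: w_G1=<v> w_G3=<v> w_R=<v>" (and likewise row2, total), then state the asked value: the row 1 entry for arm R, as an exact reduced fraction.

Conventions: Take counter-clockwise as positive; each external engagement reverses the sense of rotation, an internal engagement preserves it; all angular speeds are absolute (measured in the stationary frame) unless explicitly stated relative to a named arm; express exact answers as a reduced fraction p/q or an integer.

row1: w_G1=1 w_G3=1 w_R=1
row2: w_G1=79/35 w_G3=-1 w_R=0
total: w_G1=114/35 w_G3=0 w_R=1
asked value: 1

class = planetary set [G3 = 35+2·22 = 79; Willis about the carrier]
row 1 — lock + rotate with arm: ω_sun = ω_ring = ω_arm = x
row 2: sun turns y, ring = −(35/79)·y, arm 0
boundary: total ω_ring = x − (35/79)·y = 0 and total ω_arm = x = 1  ⇒  y = 79/35, x = 1
row 2 ring = −(35/79)·79/35 = -1
totals (row 1 + row 2): sun 1 + 79/35 = 114/35, ring 1 + (-1) = 0, arm 1 + 0 = 1
asked cell (row1, arm) = 1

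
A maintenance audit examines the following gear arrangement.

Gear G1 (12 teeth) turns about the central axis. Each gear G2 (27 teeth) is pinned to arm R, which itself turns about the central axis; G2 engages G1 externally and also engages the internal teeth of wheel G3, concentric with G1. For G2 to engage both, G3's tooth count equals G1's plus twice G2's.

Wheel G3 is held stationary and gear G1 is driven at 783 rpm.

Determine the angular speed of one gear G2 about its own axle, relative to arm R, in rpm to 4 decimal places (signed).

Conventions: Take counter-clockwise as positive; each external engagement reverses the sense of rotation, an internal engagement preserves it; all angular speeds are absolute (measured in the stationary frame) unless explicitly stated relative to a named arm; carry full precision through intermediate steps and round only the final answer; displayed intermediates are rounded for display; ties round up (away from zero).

-294.4615 rpm

recognized (axles ride arm R): planetary set, 12/27/66 teeth
normalise by the input: solve with ω_sun = 1, then scale by 783 rpm
ring teeth: 12 + 2·27 = 66
12(ω_sun−ω_arm) = −66(ω_ring−ω_arm),  ω_ring = 0, ω_sun = 1
12(1−ω_arm) = −66(0−ω_arm)  ⇒  78·ω_arm = 12  ⇒  ω_arm = 2/13
sun–planet mesh: 12·(1−2/13) = −27·(ω_p−ω_arm)  ⇒  ω_p−ω_arm = -44/117
scale: ω_p−ω_arm = -44/117 × 783 rpm = -294.4615 rpm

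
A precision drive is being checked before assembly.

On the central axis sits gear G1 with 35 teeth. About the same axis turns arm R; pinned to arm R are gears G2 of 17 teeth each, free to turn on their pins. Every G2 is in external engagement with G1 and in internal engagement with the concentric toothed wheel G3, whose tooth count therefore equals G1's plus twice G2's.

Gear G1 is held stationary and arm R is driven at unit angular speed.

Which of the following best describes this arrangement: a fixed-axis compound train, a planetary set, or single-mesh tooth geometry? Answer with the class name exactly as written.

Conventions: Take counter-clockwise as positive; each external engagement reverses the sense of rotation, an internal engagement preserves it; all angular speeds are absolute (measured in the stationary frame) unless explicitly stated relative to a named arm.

planetary set (35T centre, 17T on arm, 69T internal) — Willis relation
classification: planetary set

planetary set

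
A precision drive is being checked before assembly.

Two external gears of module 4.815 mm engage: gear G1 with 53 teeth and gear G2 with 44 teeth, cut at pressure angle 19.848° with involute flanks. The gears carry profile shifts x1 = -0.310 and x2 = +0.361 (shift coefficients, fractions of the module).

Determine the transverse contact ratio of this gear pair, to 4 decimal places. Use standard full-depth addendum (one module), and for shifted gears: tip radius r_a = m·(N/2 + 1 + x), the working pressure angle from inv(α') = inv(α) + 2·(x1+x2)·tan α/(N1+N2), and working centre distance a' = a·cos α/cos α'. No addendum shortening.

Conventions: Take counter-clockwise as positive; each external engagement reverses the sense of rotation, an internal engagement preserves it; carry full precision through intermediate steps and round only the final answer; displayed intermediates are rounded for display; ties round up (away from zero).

recognized (one external pair, fixed centres): single-mesh tooth geometry, m = 4.815, N1 = 53, N2 = 44
base radii: r_b1 = 120.017782, r_b2 = 99.637404
tip radii: r_a1 = 130.919850, r_a2 = 112.483215
inv(α') = inv(19.848°) + 2·(-0.310+0.361)·tan α/(53+44) = 0.01493541  ⇒  α' = 20.01341°
a' = a·cos α / cos α' = 233.5275·cos 19.848°/cos 20.01341° = 233.772086
action lengths: √(r_a1²−r_b1²) = 52.304293, √(r_a2²−r_b2²) = 52.200205
base pitch p_b = π·m·cos α = 14.228188
CR = (52.304293 + 52.200205 − 233.772086·sin 20.01341°)/14.228188 = 1.721816
contact ratio ≈ 1.7218

1.7218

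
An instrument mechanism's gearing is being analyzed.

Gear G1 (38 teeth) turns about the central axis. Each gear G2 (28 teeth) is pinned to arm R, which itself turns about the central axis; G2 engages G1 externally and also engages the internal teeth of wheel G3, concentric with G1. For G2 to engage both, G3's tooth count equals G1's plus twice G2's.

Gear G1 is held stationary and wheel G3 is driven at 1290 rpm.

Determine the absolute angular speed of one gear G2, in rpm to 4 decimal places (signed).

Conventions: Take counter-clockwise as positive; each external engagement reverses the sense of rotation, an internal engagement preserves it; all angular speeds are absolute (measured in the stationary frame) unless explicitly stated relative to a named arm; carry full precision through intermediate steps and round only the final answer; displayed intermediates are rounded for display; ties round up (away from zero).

class = planetary set [G3 = 38+2·28 = 94; Willis about the carrier]
normalise by the input: solve with ω_ring = 1, then scale by 1290 rpm
ring teeth: 38 + 2·28 = 94
38(ω_sun−ω_arm) = −94(ω_ring−ω_arm),  ω_sun = 0, ω_ring = 1
38(0−ω_arm) = −94(1−ω_arm)  ⇒  132·ω_arm = 94  ⇒  ω_arm = 47/66
sun–planet mesh: 38·(0−47/66) = −28·(ω_p−ω_arm)  ⇒  ω_p−ω_arm = 893/924
ω_p = 47/66 + 893/924 = 47/28
scale: ω_p = 47/28 × 1290 rpm = +2165.3571 rpm

+2165.3571 rpm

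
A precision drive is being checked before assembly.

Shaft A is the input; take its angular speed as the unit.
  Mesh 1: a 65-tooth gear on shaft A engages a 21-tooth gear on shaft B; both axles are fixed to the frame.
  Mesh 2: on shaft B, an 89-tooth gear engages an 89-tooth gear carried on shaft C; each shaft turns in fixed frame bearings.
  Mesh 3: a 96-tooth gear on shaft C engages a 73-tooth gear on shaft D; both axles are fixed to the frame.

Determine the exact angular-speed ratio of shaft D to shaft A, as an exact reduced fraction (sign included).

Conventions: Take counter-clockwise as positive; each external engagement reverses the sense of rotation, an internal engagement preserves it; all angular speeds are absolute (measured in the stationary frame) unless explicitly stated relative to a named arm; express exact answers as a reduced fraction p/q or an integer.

class = fixed-axis compound train [3 meshes; 3 ratios multiply, 3 sense flips]
mesh 1 [65T→21T]: running ratio 65/21, sense −
mesh 2 [89T→89T]: running ratio 65/21, sense +
mesh 3 [96T→73T]: running ratio 2080/511, sense −
ω_out/ω_in = -2080/511

-2080/511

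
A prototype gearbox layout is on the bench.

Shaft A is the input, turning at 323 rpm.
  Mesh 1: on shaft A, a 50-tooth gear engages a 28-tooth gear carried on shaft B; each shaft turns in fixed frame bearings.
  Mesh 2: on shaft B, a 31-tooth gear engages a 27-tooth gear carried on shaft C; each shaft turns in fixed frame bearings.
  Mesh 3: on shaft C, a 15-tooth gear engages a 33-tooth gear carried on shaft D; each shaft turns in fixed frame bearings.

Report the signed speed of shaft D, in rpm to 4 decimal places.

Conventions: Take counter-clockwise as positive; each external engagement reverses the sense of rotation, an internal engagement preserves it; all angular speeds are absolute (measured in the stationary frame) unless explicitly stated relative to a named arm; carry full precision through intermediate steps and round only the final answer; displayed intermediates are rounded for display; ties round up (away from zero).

-301.0161 rpm

recognized (4 fixed axles, 3 meshes): fixed-axis compound train
mesh 1 [50T→28T]: ω = 323.0000×50/28 = 576.7857 rpm, sense flips to −
mesh 2 [31T→27T]: ω = 576.7857×31/27 = 662.2354 rpm, sense flips to +
mesh 3 [15T→33T]: ω = 662.2354×15/33 = 301.0161 rpm, sense flips to −
signed output speed = -301.0161 rpm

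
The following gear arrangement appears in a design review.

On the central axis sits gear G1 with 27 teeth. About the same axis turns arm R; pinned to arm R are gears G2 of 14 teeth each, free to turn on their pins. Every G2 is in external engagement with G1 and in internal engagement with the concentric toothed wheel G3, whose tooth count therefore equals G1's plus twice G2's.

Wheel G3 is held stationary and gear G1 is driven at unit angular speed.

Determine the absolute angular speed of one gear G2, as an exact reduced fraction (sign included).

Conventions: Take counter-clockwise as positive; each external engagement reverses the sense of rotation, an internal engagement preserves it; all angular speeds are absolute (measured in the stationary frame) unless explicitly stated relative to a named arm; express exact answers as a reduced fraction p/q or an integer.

-27/28

planetary set (27T centre, 14T on arm, 55T internal) — Willis relation
ring teeth: 27 + 2·14 = 55
27(ω_sun−ω_arm) = −55(ω_ring−ω_arm),  ω_ring = 0, ω_sun = 1
27(1−ω_arm) = −55(0−ω_arm)  ⇒  82·ω_arm = 27  ⇒  ω_arm = 27/82
sun–planet mesh: 27·(1−27/82) = −14·(ω_p−ω_arm)  ⇒  ω_p−ω_arm = -1485/1148
ω_p = 27/82 − 1485/1148 = -27/28
exact speed ratio = -27/28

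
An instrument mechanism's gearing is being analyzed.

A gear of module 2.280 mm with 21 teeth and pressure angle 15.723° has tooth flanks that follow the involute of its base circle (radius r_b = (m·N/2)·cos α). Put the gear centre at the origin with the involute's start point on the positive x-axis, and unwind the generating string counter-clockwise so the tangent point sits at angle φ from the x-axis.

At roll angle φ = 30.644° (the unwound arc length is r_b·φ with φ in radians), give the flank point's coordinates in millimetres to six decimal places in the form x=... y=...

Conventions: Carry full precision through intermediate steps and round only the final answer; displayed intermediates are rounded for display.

x=26.108185 y=1.141919

recognized (one wheel, involute flank): single-mesh tooth geometry, m = 2.280, N = 21
pitch radius r_p = m·N/2 = 2.280·21/2 = 23.940000
base radius r_b = r_p·cos α = 23.940000·cos 15.723° = 23.044238
roll angle φ = 30.644° = 0.53483870 rad
x = r_b·(cos φ + φ·sin φ) = 26.108185
y = r_b·(sin φ − φ·cos φ) = 1.141919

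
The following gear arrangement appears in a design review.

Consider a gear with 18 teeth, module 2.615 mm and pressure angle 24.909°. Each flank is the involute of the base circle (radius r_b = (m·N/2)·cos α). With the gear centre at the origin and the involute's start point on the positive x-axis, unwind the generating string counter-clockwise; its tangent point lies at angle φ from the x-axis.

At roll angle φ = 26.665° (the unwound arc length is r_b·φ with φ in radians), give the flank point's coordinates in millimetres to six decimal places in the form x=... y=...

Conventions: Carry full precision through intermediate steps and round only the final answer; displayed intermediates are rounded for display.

single-mesh involute tooth geometry (18T wheel at module 2.615)
pitch radius r_p = m·N/2 = 2.615·18/2 = 23.535000
base radius r_b = r_p·cos α = 23.535000·cos 24.909° = 21.345724
roll angle φ = 26.665° = 0.46539205 rad
x = r_b·(cos φ + φ·sin φ) = 23.533686
y = r_b·(sin φ − φ·cos φ) = 0.701796

x=23.533686 y=0.701796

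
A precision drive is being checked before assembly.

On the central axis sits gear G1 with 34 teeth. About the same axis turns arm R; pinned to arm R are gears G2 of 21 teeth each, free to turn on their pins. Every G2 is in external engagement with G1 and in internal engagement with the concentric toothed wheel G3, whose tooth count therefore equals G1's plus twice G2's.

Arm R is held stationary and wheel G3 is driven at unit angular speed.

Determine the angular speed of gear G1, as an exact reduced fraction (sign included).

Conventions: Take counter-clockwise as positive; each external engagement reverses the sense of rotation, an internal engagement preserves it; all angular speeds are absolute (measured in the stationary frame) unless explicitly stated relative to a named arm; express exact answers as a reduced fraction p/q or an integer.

topology: planetary set — G1 34T / G2 21T / G3 76T, arm = carrier (Willis)
ring teeth: 34 + 2·21 = 76
34(ω_sun−ω_arm) = −76(ω_ring−ω_arm),  ω_arm = 0, ω_ring = 1
ω_sun = 0 − (76/34)(1−0) = -38/17
exact speed ratio = -38/17

-38/17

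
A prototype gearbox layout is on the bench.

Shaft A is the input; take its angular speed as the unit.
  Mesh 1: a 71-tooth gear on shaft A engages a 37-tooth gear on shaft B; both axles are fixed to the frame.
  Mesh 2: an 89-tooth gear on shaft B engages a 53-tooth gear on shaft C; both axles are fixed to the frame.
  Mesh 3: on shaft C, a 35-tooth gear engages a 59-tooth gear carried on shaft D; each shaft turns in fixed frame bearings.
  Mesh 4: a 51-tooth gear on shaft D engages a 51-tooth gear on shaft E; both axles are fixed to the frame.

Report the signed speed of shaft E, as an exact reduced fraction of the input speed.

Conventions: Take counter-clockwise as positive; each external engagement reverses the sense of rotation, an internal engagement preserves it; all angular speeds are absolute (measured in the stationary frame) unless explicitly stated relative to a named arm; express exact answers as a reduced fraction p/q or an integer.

4-mesh fixed-axis compound train (all bearings frame-fixed)
mesh 1 [71T→37T]: |ω|/ω_in = 1×71/37 = 71/37, sense flips to −
mesh 2 [89T→53T]: |ω|/ω_in = (71/37)×89/53 = 6319/1961, sense flips to +
mesh 3 [35T→59T]: |ω|/ω_in = (6319/1961)×35/59 = 221165/115699, sense flips to −
mesh 4 [51T→51T]: |ω|/ω_in = (221165/115699)×51/51 = 221165/115699, sense flips to +
signed output speed (× input speed) = 221165/115699

221165/115699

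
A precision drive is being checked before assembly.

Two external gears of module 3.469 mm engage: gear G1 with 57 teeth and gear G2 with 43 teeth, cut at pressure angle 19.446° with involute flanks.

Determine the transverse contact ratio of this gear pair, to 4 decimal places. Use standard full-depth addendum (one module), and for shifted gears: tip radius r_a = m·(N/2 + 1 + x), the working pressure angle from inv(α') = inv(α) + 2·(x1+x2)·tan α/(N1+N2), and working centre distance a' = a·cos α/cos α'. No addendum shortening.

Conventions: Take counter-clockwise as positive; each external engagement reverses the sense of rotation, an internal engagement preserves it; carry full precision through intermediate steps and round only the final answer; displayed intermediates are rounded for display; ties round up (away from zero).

1.7821

topology: single-mesh involute geometry — m = 3.469, 57T/43T pair
base radii: r_b1 = 93.226728, r_b2 = 70.328935
tip radii: r_a1 = 102.335500, r_a2 = 78.052500
no profile shift: α' = α, a' = a
action lengths: √(r_a1²−r_b1²) = 42.205827, √(r_a2²−r_b2²) = 33.853119
base pitch p_b = π·m·cos α = 10.276505
CR = (42.205827 + 33.853119 − 173.450000·sin 19.44600°)/10.276505 = 1.782149
contact ratio ≈ 1.7821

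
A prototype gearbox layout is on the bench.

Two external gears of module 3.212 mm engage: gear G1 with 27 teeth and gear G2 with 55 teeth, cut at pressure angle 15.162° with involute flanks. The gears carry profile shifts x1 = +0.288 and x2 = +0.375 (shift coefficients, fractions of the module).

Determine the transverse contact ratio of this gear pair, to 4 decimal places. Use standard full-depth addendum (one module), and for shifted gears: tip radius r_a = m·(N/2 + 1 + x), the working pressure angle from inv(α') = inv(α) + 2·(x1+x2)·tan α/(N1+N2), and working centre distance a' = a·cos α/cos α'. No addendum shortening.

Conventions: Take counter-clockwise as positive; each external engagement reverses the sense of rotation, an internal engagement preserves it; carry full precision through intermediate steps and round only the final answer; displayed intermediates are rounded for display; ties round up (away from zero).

topology: single-mesh involute geometry — m = 3.212, 27T/55T pair
base radii: r_b1 = 41.852576, r_b2 = 85.255248
tip radii: r_a1 = 47.499056, r_a2 = 92.746500
inv(α') = inv(15.162°) + 2·(+0.288+0.375)·tan α/(27+55) = 0.01073709  ⇒  α' = 17.98732°
a' = a·cos α / cos α' = 131.6920·cos 15.162°/cos 17.98732° = 133.639470
action lengths: √(r_a1²−r_b1²) = 22.461571, √(r_a2²−r_b2²) = 36.516516
base pitch p_b = π·m·cos α = 9.739537
CR = (22.461571 + 36.516516 − 133.639470·sin 17.98732°)/9.739537 = 1.818294
contact ratio ≈ 1.8183

1.8183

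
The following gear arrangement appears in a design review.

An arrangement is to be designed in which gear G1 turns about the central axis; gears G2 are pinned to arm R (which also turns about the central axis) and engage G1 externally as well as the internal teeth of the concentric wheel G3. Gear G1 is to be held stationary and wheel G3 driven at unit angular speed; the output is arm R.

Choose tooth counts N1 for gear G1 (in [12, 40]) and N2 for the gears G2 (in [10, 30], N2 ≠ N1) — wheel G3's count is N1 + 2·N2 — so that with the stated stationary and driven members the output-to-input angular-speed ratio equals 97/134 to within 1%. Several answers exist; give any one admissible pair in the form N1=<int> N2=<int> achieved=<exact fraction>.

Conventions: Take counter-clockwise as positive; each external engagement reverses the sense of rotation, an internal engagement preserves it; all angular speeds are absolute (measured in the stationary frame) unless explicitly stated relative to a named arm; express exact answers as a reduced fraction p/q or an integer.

design class (target 97/134): planetary set
Willis with ω_sun = 0: ω_arm/ω_ring = N3/(N1+N3); set equal to 97/134  ⇒  N3/N1 = (97/134)/(1 − 97/134) = 97/37
N3 = N1 + 2·N2  ⇒  N2/N1 = (N3/N1 − 1)/2 = (97/37 − 1)/2 = 30/37
smallest multiple with N1 ≥ 12 and N2 ≥ 10: k = 1  ⇒  N1 = 1·37 = 37, N2 = 1·30 = 30 (N1 ≤ 40, N2 ≤ 30, N2 ≠ N1 ✓), N3 = 37 + 2·30 = 97
check: N3/(N1+N3) with N1 = 37, N3 = 97 gives 97/134; |achieved − target| = 0 ≤ 97/13400 ✓

N1=37 N2=30 achieved=97/134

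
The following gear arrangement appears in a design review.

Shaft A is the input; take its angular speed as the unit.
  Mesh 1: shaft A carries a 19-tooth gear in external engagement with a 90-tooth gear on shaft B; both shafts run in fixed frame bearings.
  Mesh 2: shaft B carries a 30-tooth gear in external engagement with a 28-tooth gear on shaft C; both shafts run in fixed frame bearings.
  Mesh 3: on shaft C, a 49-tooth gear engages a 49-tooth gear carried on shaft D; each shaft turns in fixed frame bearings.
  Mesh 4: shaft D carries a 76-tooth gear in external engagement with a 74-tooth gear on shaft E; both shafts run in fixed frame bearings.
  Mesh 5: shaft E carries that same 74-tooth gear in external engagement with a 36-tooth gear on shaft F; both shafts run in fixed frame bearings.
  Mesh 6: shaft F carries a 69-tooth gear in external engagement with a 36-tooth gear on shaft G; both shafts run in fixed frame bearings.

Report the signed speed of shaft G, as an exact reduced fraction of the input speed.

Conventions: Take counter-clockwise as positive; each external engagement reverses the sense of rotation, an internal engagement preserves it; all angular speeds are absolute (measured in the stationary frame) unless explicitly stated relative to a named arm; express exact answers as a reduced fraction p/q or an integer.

8303/9072

6-mesh fixed-axis compound train (all bearings frame-fixed)
mesh 1 [19T→90T]: |ω|/ω_in = 1×19/90 = 19/90, sense flips to −
mesh 2 [30T→28T]: |ω|/ω_in = (19/90)×30/28 = 19/84, sense flips to +
mesh 3 [49T→49T]: |ω|/ω_in = (19/84)×49/49 = 19/84, sense flips to −
mesh 4 [76T→74T]: |ω|/ω_in = (19/84)×76/74 = 361/1554, sense flips to +
mesh 5 [74T→36T]: |ω|/ω_in = (361/1554)×74/36 = 361/756, sense flips to −
mesh 6 [69T→36T]: |ω|/ω_in = (361/756)×69/36 = 8303/9072, sense flips to +
signed output speed (× input speed) = 8303/9072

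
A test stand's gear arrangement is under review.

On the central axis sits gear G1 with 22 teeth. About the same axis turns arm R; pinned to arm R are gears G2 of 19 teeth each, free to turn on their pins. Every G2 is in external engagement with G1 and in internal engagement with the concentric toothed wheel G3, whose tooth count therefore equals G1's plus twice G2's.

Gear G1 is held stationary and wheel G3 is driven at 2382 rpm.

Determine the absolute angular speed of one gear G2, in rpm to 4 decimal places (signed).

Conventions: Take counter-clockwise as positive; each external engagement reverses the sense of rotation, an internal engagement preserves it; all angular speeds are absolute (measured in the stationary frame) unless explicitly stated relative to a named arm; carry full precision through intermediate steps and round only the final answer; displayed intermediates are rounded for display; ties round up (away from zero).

+3761.0526 rpm

class = planetary set [G3 = 22+2·19 = 60; Willis about the carrier]
normalise by the input: solve with ω_ring = 1, then scale by 2382 rpm
ring teeth: 22 + 2·19 = 60
22(ω_sun−ω_arm) = −60(ω_ring−ω_arm),  ω_sun = 0, ω_ring = 1
22(0−ω_arm) = −60(1−ω_arm)  ⇒  82·ω_arm = 60  ⇒  ω_arm = 30/41
sun–planet mesh: 22·(0−30/41) = −19·(ω_p−ω_arm)  ⇒  ω_p−ω_arm = 660/779
ω_p = 30/41 + 660/779 = 30/19
scale: ω_p = 30/19 × 2382 rpm = +3761.0526 rpm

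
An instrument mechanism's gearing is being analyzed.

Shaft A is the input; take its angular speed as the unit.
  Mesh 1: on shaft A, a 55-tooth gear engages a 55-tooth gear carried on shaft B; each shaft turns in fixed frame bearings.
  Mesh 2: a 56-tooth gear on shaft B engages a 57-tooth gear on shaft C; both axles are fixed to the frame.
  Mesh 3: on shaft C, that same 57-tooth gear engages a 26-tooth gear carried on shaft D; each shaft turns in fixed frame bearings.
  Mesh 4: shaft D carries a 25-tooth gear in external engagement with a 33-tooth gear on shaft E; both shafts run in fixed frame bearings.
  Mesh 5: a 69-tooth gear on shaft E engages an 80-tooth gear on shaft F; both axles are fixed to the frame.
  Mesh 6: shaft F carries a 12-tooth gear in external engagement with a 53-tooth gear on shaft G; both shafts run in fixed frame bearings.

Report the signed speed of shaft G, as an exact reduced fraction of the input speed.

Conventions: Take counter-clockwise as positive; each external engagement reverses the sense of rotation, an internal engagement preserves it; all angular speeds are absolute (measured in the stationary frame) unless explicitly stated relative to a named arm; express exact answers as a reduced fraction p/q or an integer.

6-mesh fixed-axis compound train (all bearings frame-fixed)
mesh 1 [55T→55T]: |ω|/ω_in = 1×55/55 = 1, sense flips to −
mesh 2 [56T→57T]: |ω|/ω_in = 1×56/57 = 56/57, sense flips to +
mesh 3 [57T→26T]: |ω|/ω_in = (56/57)×57/26 = 28/13, sense flips to −
mesh 4 [25T→33T]: |ω|/ω_in = (28/13)×25/33 = 700/429, sense flips to +
mesh 5 [69T→80T]: |ω|/ω_in = (700/429)×69/80 = 805/572, sense flips to −
mesh 6 [12T→53T]: |ω|/ω_in = (805/572)×12/53 = 2415/7579, sense flips to +
signed output speed (× input speed) = 2415/7579

2415/7579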